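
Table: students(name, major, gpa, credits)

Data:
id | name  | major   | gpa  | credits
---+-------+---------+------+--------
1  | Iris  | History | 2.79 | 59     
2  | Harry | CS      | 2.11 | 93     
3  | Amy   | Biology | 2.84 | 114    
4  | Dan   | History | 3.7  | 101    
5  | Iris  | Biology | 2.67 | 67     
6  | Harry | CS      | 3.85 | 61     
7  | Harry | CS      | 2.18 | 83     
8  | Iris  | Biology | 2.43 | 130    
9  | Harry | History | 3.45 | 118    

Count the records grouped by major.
SELECT major, COUNT(*) as count
FROM students
GROUP BY major

Result:
  Biology: 3
  CS: 3
  History: 3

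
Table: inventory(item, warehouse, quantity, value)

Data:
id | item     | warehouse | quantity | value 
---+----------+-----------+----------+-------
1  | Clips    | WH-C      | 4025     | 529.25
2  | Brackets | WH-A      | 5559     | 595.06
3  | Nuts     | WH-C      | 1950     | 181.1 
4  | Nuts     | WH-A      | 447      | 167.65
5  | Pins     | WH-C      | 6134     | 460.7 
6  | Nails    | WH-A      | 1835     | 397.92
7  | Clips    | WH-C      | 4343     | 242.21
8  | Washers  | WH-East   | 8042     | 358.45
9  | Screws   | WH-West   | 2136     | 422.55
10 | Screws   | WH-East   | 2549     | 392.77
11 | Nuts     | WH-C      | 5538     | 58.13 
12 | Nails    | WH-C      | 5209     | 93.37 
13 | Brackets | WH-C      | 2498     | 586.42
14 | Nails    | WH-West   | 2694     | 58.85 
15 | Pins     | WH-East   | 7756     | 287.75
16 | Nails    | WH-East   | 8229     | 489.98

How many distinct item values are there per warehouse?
SELECT warehouse, COUNT(DISTINCT item)
FROM inventory
GROUP BY warehouse

Result:
  WH-A: 3 distinct
  WH-C: 5 distinct
  WH-East: 4 distinct
  WH-West: 2 distinct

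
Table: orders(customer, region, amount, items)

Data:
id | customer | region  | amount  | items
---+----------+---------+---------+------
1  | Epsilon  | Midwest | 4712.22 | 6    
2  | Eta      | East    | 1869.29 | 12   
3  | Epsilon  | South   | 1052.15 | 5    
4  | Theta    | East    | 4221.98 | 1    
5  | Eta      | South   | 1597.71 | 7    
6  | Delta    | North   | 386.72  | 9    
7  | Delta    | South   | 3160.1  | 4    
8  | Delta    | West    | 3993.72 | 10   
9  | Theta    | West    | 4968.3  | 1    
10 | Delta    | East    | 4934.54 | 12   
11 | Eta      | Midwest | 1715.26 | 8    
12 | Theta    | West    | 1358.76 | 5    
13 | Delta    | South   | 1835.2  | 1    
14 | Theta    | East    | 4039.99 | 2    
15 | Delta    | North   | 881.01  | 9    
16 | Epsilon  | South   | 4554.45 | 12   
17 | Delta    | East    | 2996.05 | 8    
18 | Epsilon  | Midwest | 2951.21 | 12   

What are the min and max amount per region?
SELECT region, MIN(amount), MAX(amount)
FROM orders
GROUP BY region

Result:
  East: min=1869.29, max=4934.54
  Midwest: min=1715.26, max=4712.22
  North: min=386.72, max=881.01
  South: min=1052.15, max=4554.45
  West: min=1358.76, max=4968.30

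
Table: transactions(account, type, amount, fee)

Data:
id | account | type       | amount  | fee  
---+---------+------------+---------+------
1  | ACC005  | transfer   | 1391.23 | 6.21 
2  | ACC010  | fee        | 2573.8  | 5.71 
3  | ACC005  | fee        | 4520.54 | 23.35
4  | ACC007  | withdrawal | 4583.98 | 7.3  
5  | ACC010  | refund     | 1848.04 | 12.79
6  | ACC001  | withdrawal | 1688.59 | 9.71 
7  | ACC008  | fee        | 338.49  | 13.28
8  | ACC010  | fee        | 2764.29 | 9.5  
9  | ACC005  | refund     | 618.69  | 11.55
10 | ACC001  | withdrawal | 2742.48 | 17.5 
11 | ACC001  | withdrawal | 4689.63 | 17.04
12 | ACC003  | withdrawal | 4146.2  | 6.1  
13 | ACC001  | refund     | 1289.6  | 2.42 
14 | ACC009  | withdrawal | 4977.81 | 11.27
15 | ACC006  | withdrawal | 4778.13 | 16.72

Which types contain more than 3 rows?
SELECT type, COUNT(*) as cnt
FROM transactions
GROUP BY type
HAVING COUNT(*) > 3

Result:
  fee: 4
  withdrawal: 7

Note: HAVING filters groups after aggregation, WHERE filters rows before.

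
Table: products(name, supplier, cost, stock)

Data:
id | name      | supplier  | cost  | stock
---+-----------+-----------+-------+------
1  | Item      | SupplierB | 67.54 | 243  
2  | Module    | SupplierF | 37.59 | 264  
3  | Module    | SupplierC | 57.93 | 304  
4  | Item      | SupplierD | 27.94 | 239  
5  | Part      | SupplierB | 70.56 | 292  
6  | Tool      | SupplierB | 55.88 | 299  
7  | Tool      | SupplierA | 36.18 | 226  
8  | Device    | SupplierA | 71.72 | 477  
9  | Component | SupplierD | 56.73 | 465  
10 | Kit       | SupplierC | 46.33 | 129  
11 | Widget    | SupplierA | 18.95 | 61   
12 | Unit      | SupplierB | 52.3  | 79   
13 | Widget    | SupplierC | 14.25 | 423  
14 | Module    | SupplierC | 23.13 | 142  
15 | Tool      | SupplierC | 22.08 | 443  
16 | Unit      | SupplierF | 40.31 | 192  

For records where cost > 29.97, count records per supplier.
SELECT supplier, COUNT(*)
FROM products
WHERE cost > 29.97
GROUP BY supplier

Note: WHERE filters rows before grouping.

Result:
  SupplierA: 2
  SupplierB: 4
  SupplierC: 2
  SupplierD: 1
  SupplierF: 2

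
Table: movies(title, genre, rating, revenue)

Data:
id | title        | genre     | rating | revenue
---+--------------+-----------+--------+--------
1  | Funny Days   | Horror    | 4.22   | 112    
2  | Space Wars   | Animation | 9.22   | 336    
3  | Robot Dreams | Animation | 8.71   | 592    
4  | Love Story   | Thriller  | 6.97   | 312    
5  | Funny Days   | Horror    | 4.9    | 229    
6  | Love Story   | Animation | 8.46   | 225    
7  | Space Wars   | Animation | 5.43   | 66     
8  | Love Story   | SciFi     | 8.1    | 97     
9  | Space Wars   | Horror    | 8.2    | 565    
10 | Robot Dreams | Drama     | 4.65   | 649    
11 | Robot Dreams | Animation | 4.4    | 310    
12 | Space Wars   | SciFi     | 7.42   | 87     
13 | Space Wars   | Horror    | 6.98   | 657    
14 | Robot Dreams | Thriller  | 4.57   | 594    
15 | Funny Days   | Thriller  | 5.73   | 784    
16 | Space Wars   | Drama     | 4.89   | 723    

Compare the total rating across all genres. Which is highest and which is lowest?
SELECT genre, SUM(rating)
FROM movies
GROUP BY genre
ORDER BY SUM(rating)

All groups:
  Drama: 9.54
  SciFi: 15.52
  Thriller: 17.27
  Horror: 24.30
  Animation: 36.22

Highest: Animation (36.22)
Lowest: Drama (9.54)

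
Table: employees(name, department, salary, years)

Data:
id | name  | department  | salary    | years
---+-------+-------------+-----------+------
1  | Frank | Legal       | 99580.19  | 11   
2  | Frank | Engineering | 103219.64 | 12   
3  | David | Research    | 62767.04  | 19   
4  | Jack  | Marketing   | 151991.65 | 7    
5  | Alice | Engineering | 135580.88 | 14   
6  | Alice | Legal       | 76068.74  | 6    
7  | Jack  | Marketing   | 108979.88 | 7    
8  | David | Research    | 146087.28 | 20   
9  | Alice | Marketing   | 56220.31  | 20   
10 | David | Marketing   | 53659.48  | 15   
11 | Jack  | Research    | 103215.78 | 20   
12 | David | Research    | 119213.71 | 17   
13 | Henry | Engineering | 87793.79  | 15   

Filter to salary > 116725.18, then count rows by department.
SELECT department, COUNT(*)
FROM employees
WHERE salary > 116725.18
GROUP BY department

Note: WHERE filters rows before grouping.

Result:
  Engineering: 1
  Marketing: 1
  Research: 2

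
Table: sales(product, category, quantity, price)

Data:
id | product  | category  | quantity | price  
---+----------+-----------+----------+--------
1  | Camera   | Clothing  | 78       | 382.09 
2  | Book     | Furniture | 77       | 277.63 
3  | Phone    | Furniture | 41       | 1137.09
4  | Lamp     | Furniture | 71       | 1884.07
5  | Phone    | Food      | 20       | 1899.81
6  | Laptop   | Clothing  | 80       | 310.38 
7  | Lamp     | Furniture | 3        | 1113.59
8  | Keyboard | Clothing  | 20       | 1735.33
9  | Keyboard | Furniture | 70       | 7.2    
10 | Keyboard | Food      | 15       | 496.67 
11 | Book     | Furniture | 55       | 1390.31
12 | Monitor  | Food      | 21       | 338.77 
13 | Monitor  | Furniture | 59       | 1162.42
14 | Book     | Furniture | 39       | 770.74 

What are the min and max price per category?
SELECT category, MIN(price), MAX(price)
FROM sales
GROUP BY category

Result:
  Clothing: min=310.38, max=1735.33
  Food: min=338.77, max=1899.81
  Furniture: min=7.20, max=1884.07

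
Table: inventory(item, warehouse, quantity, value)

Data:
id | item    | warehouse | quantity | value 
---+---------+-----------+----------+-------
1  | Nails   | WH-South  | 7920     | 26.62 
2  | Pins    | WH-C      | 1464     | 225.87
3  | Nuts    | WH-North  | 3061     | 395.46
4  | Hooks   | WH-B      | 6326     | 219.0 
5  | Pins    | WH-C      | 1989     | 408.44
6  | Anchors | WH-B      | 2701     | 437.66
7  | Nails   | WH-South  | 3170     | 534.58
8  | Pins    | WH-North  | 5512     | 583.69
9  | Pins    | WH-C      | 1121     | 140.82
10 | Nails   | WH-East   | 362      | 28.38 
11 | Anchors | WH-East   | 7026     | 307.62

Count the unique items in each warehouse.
SELECT warehouse, COUNT(DISTINCT item)
FROM inventory
GROUP BY warehouse

Result:
  WH-B: 2 distinct
  WH-C: 1 distinct
  WH-East: 2 distinct
  WH-North: 2 distinct
  WH-South: 1 distinct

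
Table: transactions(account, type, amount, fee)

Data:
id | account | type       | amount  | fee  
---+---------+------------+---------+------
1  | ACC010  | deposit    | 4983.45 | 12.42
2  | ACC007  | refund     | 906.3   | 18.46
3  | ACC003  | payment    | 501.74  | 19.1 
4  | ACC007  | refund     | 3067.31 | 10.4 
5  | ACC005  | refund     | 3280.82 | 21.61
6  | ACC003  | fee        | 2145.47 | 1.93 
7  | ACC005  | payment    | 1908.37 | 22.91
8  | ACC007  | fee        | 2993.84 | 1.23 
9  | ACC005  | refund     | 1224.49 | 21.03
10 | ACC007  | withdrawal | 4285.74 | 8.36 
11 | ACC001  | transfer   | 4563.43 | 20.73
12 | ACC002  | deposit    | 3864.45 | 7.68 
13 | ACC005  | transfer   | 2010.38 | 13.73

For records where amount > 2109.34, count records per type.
SELECT type, COUNT(*)
FROM transactions
WHERE amount > 2109.34
GROUP BY type

Note: WHERE filters rows before grouping.

Result:
  deposit: 2
  fee: 2
  refund: 2
  transfer: 1
  withdrawal: 1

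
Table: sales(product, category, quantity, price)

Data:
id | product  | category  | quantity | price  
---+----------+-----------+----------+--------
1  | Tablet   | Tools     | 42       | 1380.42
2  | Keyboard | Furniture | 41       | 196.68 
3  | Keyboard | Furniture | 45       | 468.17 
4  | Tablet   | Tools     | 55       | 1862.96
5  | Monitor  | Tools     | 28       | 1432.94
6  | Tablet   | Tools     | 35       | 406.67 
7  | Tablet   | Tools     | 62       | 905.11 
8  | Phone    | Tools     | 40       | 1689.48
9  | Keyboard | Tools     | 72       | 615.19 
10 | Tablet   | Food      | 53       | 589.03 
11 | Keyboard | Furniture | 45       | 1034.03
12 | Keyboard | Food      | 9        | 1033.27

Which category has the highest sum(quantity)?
SELECT category, SUM(quantity) as val
FROM sales
GROUP BY category
ORDER BY val DESC
LIMIT 1

Result: Tools with sum(quantity) = 334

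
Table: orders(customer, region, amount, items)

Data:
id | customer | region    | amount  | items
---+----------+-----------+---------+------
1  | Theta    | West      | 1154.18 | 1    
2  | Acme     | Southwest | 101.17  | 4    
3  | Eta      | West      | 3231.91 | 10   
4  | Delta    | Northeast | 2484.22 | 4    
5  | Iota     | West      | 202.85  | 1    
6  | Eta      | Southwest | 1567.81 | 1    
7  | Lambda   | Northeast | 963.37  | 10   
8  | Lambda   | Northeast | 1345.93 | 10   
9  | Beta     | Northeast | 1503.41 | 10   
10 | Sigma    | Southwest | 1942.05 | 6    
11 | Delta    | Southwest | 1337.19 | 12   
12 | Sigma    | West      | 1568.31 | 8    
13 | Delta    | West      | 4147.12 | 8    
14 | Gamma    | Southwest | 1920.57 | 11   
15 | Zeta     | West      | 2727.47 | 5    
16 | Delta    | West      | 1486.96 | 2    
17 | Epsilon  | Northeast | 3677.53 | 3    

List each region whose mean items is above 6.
SELECT region, AVG(items)
FROM orders
GROUP BY region
HAVING AVG(items) > 6

Result:
  Northeast: avg=7.40
  Southwest: avg=6.80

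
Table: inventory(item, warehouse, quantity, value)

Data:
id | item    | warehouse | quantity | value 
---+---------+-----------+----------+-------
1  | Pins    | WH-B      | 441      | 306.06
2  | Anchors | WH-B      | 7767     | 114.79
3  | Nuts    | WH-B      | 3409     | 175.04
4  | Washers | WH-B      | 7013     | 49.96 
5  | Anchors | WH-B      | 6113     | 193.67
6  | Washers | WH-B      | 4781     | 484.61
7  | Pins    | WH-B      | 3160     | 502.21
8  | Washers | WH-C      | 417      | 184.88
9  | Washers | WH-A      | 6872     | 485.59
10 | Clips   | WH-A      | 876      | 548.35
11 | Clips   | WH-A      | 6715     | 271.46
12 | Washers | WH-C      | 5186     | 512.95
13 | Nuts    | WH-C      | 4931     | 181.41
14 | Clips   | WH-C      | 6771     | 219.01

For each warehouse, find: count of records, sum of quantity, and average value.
SELECT warehouse,
       COUNT(*) as cnt,
       SUM(quantity) as total_quantity,
       AVG(value) as avg_value
FROM inventory
GROUP BY warehouse

Result:
  WH-A: 3 records, 14463 total quantity, 435.13 avg value
  WH-B: 7 records, 32684 total quantity, 260.91 avg value
  WH-C: 4 records, 17305 total quantity, 274.56 avg value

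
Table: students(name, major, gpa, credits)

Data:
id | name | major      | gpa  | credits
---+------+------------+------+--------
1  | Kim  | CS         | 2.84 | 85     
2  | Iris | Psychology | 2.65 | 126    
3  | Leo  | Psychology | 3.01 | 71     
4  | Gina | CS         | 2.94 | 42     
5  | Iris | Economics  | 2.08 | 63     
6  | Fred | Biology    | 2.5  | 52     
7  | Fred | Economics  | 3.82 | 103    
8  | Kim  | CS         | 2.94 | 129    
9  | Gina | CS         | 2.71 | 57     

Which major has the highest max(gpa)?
SELECT major, MAX(gpa) as val
FROM students
GROUP BY major
ORDER BY val DESC
LIMIT 1

Result: Economics with max(gpa) = 3.82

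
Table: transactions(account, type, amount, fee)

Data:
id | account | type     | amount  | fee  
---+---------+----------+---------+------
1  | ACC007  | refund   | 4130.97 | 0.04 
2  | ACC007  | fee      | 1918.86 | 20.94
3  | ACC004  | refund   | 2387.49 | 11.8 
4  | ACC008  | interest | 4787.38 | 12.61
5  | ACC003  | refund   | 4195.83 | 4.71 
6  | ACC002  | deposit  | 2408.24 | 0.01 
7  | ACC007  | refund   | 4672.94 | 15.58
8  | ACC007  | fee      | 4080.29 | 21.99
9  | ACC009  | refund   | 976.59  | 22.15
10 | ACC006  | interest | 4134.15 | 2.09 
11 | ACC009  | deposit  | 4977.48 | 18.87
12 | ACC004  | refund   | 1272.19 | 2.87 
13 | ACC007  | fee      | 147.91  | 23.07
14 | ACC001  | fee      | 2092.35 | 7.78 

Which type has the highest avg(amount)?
SELECT type, AVG(amount) as val
FROM transactions
GROUP BY type
ORDER BY val DESC
LIMIT 1

Result: interest with avg(amount) = 4460.77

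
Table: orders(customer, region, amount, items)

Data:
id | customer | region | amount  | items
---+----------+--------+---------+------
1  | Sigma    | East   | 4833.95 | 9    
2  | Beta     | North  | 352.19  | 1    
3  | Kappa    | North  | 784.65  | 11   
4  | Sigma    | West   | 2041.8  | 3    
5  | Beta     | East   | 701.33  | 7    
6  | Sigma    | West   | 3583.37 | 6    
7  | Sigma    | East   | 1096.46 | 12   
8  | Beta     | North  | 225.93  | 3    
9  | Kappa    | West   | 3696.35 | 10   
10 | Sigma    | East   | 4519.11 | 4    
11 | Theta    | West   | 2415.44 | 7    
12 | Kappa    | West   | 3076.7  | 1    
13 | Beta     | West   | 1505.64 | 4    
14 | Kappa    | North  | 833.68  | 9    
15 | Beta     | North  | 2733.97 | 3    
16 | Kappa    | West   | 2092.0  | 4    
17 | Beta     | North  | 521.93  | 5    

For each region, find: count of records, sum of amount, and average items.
SELECT region,
       COUNT(*) as cnt,
       SUM(amount) as total_amount,
       AVG(items) as avg_items
FROM orders
GROUP BY region

Result:
  East: 4 records, 11150.85 total amount, 8.00 avg items
  North: 6 records, 5452.35 total amount, 5.33 avg items
  West: 7 records, 18411.30 total amount, 5.00 avg items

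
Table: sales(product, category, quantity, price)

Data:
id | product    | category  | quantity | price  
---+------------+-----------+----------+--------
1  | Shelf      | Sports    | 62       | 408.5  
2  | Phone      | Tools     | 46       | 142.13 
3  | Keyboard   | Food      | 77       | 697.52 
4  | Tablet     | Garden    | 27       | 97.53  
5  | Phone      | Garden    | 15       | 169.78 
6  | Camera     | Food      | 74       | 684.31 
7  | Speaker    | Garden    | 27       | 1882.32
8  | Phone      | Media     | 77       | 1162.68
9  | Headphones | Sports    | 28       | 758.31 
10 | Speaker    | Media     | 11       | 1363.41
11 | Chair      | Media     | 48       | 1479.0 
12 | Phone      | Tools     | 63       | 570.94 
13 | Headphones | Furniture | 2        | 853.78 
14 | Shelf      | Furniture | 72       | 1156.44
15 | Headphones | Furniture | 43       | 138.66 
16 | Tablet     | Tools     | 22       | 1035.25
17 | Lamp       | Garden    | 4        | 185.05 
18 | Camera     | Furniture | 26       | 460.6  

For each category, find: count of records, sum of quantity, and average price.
SELECT category,
       COUNT(*) as cnt,
       SUM(quantity) as total_quantity,
       AVG(price) as avg_price
FROM sales
GROUP BY category

Result:
  Food: 2 records, 151 total quantity, 690.92 avg price
  Furniture: 4 records, 143 total quantity, 652.37 avg price
  Garden: 4 records, 73 total quantity, 583.67 avg price
  Media: 3 records, 136 total quantity, 1335.03 avg price
  Sports: 2 records, 90 total quantity, 583.41 avg price
  Tools: 3 records, 131 total quantity, 582.77 avg price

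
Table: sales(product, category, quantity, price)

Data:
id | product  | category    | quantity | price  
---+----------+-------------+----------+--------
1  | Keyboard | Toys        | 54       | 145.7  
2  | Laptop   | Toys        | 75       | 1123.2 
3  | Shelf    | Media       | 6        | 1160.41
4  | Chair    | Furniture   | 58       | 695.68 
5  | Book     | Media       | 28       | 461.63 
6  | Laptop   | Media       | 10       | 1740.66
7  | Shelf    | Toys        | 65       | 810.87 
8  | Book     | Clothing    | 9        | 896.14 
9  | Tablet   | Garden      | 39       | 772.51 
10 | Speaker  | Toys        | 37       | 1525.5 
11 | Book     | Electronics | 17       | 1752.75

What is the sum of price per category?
SELECT category, SUM(price) as result
FROM sales
GROUP BY category

Result:
  Clothing: 896.14
  Electronics: 1752.75
  Furniture: 695.68
  Garden: 772.51
  Media: 3362.70
  Toys: 3605.27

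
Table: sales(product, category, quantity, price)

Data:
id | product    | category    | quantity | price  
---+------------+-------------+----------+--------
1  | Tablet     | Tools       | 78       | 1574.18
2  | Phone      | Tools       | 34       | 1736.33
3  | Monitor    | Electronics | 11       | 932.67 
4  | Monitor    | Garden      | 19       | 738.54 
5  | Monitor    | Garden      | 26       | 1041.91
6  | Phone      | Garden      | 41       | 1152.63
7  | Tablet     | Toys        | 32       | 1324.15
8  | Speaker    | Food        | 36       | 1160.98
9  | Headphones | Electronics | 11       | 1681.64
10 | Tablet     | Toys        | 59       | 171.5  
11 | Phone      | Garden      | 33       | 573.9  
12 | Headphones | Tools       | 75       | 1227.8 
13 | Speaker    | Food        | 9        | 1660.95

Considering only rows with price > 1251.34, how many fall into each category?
SELECT category, COUNT(*)
FROM sales
WHERE price > 1251.34
GROUP BY category

Note: WHERE filters rows before grouping.

Result:
  Electronics: 1
  Food: 1
  Tools: 2
  Toys: 1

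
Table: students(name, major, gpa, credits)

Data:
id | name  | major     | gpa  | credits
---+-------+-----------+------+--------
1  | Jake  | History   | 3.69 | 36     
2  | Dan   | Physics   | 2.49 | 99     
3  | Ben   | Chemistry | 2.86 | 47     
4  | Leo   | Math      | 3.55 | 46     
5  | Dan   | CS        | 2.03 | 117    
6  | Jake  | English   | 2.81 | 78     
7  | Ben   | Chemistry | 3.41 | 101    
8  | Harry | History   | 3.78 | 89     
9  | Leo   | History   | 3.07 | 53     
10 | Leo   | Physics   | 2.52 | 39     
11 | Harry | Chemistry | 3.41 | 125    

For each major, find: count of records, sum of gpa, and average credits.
SELECT major,
       COUNT(*) as cnt,
       SUM(gpa) as total_gpa,
       AVG(credits) as avg_credits
FROM students
GROUP BY major

Result:
  CS: 1 records, 2.03 total gpa, 117.00 avg credits
  Chemistry: 3 records, 9.68 total gpa, 91.00 avg credits
  English: 1 records, 2.81 total gpa, 78.00 avg credits
  History: 3 records, 10.54 total gpa, 59.33 avg credits
  Math: 1 records, 3.55 total gpa, 46.00 avg credits
  Physics: 2 records, 5.01 total gpa, 69.00 avg credits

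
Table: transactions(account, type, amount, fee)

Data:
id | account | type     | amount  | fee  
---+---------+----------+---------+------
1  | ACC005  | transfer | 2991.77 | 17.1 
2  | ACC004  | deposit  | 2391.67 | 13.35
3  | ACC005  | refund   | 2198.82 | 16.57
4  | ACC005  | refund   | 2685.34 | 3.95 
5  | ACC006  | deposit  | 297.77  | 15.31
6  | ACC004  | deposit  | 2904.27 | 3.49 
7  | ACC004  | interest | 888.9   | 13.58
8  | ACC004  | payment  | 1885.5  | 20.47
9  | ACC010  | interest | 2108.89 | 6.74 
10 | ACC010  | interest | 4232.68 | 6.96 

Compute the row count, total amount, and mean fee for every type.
SELECT type,
       COUNT(*) as cnt,
       SUM(amount) as total_amount,
       AVG(fee) as avg_fee
FROM transactions
GROUP BY type

Result:
  deposit: 3 records, 5593.71 total amount, 10.72 avg fee
  interest: 3 records, 7230.47 total amount, 9.09 avg fee
  payment: 1 records, 1885.50 total amount, 20.47 avg fee
  refund: 2 records, 4884.16 total amount, 10.26 avg fee
  transfer: 1 records, 2991.77 total amount, 17.10 avg fee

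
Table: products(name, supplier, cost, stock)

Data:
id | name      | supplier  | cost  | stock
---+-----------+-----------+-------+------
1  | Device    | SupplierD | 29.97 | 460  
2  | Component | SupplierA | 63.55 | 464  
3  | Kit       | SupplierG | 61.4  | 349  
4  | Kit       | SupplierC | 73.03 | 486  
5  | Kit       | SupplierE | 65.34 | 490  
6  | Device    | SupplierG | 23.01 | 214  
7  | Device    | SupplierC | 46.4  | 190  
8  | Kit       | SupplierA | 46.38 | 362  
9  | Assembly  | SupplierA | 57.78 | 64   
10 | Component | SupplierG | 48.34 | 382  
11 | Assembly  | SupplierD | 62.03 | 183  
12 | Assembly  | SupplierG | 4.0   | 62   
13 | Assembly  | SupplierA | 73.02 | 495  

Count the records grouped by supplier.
SELECT supplier, COUNT(*) as count
FROM products
GROUP BY supplier

Result:
  SupplierA: 4
  SupplierC: 2
  SupplierD: 2
  SupplierE: 1
  SupplierG: 4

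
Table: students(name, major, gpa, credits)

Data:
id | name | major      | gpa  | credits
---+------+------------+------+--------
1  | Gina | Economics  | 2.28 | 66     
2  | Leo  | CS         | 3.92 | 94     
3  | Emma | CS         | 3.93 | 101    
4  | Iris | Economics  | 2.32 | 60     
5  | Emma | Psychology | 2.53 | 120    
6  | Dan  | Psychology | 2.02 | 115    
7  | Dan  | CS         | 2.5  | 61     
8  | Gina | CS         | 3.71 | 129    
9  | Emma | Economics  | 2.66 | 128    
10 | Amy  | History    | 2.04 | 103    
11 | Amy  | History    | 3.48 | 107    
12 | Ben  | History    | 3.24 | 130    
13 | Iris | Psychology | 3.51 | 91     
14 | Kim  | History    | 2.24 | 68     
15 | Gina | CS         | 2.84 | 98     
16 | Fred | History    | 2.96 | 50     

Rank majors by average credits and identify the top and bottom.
SELECT major, AVG(credits)
FROM students
GROUP BY major
ORDER BY AVG(credits)

All groups:
  Economics: 84.67
  History: 91.60
  CS: 96.60
  Psychology: 108.67

Highest: Psychology (108.67)
Lowest: Economics (84.67)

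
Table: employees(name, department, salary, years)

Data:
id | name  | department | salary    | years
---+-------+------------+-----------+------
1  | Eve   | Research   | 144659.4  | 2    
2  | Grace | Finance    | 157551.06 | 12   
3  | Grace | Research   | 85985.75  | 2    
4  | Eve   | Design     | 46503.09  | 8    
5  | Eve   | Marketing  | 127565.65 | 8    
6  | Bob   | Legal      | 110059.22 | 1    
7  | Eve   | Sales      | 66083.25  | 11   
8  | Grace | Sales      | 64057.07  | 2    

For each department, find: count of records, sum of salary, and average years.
SELECT department,
       COUNT(*) as cnt,
       SUM(salary) as total_salary,
       AVG(years) as avg_years
FROM employees
GROUP BY department

Result:
  Design: 1 records, 46503.09 total salary, 8.00 avg years
  Finance: 1 records, 157551.06 total salary, 12.00 avg years
  Legal: 1 records, 110059.22 total salary, 1.00 avg years
  Marketing: 1 records, 127565.65 total salary, 8.00 avg years
  Research: 2 records, 230645.15 total salary, 2.00 avg years
  Sales: 2 records, 130140.32 total salary, 6.50 avg years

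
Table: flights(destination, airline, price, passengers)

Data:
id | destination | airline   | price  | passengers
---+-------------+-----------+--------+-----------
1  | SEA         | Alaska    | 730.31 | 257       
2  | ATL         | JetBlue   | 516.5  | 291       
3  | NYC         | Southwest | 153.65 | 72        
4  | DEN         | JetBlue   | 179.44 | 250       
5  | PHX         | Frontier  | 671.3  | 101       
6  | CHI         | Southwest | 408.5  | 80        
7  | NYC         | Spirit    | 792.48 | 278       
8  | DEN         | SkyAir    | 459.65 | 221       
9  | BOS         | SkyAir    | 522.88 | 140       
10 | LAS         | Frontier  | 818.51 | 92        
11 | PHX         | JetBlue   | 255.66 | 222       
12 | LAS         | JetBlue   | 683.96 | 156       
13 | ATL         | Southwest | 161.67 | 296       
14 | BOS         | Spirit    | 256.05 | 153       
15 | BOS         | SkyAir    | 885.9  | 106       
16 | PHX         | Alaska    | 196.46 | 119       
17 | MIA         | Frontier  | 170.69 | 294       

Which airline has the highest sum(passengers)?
SELECT airline, SUM(passengers) as val
FROM flights
GROUP BY airline
ORDER BY val DESC
LIMIT 1

Result: JetBlue with sum(passengers) = 919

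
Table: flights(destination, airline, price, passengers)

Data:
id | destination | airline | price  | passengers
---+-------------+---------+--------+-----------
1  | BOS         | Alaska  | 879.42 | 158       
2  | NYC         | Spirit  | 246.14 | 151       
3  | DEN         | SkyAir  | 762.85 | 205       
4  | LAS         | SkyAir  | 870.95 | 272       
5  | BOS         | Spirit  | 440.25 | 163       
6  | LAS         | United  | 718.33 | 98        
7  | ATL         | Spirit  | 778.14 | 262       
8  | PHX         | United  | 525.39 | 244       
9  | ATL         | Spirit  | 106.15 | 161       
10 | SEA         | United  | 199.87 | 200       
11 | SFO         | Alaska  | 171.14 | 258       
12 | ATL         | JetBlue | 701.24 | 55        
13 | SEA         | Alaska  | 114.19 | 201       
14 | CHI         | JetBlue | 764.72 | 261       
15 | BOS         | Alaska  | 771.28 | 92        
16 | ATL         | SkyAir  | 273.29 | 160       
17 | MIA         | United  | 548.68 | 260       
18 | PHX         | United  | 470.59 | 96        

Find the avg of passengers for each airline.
SELECT airline, AVG(passengers) as result
FROM flights
GROUP BY airline

Result:
  Alaska: 177.25
  JetBlue: 158.00
  SkyAir: 212.33
  Spirit: 184.25
  United: 179.60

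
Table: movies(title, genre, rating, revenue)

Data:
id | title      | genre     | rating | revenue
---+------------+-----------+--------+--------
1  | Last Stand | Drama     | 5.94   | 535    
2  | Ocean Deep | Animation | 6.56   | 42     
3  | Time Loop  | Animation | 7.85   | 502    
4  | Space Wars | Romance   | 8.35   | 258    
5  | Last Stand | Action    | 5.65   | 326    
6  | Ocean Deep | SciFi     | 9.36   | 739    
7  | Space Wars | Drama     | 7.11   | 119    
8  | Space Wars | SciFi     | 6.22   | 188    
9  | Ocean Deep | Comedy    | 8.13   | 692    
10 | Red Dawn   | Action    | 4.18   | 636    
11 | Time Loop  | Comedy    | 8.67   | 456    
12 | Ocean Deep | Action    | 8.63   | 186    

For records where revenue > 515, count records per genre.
SELECT genre, COUNT(*)
FROM movies
WHERE revenue > 515
GROUP BY genre

Note: WHERE filters rows before grouping.

Result:
  Action: 1
  Comedy: 1
  Drama: 1
  SciFi: 1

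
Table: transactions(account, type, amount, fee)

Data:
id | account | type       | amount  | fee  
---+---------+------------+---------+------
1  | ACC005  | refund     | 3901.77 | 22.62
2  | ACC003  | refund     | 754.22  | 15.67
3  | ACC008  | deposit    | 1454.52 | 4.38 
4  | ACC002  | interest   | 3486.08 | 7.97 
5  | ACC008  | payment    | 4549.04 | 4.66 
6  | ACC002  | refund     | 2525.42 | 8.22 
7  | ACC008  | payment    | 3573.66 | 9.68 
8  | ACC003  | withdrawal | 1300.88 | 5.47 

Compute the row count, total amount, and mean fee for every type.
SELECT type,
       COUNT(*) as cnt,
       SUM(amount) as total_amount,
       AVG(fee) as avg_fee
FROM transactions
GROUP BY type

Result:
  deposit: 1 records, 1454.52 total amount, 4.38 avg fee
  interest: 1 records, 3486.08 total amount, 7.97 avg fee
  payment: 2 records, 8122.70 total amount, 7.17 avg fee
  refund: 3 records, 7181.41 total amount, 15.50 avg fee
  withdrawal: 1 records, 1300.88 total amount, 5.47 avg fee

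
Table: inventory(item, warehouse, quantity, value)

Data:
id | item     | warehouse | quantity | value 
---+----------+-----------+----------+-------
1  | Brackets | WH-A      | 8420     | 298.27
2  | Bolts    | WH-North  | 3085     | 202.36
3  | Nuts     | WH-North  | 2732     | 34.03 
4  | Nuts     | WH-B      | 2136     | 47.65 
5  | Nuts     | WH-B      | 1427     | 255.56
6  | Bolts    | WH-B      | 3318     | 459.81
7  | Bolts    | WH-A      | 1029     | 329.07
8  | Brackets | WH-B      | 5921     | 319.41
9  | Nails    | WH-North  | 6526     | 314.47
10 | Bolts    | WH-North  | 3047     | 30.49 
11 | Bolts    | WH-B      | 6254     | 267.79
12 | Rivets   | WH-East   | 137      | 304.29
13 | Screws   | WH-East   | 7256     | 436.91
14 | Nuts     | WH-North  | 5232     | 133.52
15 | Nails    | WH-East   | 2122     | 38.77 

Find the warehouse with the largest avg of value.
SELECT warehouse, AVG(value) as val
FROM inventory
GROUP BY warehouse
ORDER BY val DESC
LIMIT 1

Result: WH-A with avg(value) = 313.67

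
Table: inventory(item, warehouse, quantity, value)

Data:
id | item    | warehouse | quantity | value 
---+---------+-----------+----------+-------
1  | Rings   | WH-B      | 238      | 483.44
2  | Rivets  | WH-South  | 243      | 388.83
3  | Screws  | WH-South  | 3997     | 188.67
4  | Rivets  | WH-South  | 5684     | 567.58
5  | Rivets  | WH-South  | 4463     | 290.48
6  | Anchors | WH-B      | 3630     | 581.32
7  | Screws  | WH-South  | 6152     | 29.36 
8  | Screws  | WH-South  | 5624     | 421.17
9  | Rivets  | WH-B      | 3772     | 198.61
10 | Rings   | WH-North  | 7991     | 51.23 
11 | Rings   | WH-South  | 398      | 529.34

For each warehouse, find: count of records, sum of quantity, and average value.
SELECT warehouse,
       COUNT(*) as cnt,
       SUM(quantity) as total_quantity,
       AVG(value) as avg_value
FROM inventory
GROUP BY warehouse

Result:
  WH-B: 3 records, 7640 total quantity, 421.12 avg value
  WH-North: 1 records, 7991 total quantity, 51.23 avg value
  WH-South: 7 records, 26561 total quantity, 345.06 avg value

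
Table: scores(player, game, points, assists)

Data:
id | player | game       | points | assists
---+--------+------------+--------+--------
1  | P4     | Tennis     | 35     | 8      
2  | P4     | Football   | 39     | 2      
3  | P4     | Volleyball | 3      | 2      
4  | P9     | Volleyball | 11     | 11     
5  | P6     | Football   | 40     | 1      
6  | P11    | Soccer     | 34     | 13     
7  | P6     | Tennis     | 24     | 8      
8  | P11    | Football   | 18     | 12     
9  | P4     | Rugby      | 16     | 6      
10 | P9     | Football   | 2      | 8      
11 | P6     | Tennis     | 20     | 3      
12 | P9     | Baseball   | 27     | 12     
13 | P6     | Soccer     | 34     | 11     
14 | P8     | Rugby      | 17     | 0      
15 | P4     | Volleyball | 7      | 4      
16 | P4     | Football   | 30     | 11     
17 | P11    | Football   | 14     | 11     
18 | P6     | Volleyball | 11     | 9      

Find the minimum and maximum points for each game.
SELECT game, MIN(points), MAX(points)
FROM scores
GROUP BY game

Result:
  Baseball: min=27, max=27
  Football: min=2, max=40
  Rugby: min=16, max=17
  Soccer: min=34, max=34
  Tennis: min=20, max=35
  Volleyball: min=3, max=11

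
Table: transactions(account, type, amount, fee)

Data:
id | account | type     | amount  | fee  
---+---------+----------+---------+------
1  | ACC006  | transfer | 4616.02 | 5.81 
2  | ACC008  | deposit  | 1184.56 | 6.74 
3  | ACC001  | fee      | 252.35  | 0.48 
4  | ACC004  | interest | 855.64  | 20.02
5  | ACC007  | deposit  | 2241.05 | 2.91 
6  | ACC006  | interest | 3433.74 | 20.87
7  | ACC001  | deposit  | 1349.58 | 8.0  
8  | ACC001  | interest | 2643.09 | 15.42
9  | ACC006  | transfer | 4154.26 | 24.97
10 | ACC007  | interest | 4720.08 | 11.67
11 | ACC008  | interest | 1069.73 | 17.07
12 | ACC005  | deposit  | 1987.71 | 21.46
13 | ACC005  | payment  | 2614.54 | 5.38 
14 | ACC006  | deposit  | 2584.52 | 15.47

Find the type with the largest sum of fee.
SELECT type, SUM(fee) as val
FROM transactions
GROUP BY type
ORDER BY val DESC
LIMIT 1

Result: interest with sum(fee) = 85.05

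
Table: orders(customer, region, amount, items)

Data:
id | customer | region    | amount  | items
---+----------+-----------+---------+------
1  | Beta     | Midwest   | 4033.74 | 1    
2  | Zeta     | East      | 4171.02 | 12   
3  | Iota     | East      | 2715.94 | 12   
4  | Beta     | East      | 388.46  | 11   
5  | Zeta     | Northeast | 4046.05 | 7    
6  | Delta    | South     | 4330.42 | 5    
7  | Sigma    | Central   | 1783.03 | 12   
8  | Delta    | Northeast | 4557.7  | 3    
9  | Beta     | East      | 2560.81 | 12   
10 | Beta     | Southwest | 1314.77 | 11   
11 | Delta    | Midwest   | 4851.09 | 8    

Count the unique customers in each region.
SELECT region, COUNT(DISTINCT customer)
FROM orders
GROUP BY region

Result:
  Central: 1 distinct
  East: 3 distinct
  Midwest: 2 distinct
  Northeast: 2 distinct
  South: 1 distinct
  Southwest: 1 distinct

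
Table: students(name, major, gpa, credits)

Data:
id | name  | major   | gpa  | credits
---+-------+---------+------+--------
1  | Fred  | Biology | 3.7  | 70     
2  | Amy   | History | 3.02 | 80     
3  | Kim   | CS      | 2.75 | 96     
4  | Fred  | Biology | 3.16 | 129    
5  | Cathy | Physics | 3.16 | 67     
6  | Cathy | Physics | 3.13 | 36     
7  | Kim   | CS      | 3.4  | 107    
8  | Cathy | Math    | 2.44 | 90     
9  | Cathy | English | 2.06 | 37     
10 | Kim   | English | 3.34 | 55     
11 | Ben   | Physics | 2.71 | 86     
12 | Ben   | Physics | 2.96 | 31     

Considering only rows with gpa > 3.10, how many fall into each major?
SELECT major, COUNT(*)
FROM students
WHERE gpa > 3.10
GROUP BY major

Note: WHERE filters rows before grouping.

Result:
  Biology: 2
  CS: 1
  English: 1
  Physics: 2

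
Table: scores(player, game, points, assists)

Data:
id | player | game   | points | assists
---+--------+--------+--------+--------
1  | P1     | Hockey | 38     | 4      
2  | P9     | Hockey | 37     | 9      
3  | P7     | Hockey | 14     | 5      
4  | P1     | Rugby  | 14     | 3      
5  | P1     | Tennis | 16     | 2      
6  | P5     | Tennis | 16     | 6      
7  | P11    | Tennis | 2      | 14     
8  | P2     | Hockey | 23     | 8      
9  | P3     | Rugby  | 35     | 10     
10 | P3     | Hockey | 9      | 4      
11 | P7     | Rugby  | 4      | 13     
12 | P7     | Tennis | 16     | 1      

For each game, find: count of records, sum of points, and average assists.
SELECT game,
       COUNT(*) as cnt,
       SUM(points) as total_points,
       AVG(assists) as avg_assists
FROM scores
GROUP BY game

Result:
  Hockey: 5 records, 121 total points, 6.00 avg assists
  Rugby: 3 records, 53 total points, 8.67 avg assists
  Tennis: 4 records, 50 total points, 5.75 avg assists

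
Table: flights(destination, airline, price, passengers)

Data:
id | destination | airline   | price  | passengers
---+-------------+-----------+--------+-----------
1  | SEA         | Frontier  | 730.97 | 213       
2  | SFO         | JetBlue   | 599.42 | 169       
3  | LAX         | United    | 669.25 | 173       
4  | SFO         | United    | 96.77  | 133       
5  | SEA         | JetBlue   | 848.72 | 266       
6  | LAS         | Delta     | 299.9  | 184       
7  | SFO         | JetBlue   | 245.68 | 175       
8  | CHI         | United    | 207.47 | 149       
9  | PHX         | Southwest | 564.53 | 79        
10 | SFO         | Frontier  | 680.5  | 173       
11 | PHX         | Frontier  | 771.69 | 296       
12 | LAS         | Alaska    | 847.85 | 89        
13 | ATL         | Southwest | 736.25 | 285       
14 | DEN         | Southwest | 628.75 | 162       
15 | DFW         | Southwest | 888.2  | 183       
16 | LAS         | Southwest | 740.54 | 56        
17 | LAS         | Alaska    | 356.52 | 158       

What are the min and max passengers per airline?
SELECT airline, MIN(passengers), MAX(passengers)
FROM flights
GROUP BY airline

Result:
  Alaska: min=89, max=158
  Delta: min=184, max=184
  Frontier: min=173, max=296
  JetBlue: min=169, max=266
  Southwest: min=56, max=285
  United: min=133, max=173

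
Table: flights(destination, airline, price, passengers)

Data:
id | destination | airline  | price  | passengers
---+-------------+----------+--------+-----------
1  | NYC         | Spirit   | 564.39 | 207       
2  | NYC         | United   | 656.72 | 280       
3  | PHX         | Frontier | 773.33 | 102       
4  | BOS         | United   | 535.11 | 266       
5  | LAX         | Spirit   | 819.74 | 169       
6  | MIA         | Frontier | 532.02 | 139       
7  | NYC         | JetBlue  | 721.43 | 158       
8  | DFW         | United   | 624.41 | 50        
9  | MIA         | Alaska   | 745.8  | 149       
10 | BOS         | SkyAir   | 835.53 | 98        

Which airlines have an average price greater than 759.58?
SELECT airline, AVG(price)
FROM flights
GROUP BY airline
HAVING AVG(price) > 759.58

Result:
  SkyAir: avg=835.53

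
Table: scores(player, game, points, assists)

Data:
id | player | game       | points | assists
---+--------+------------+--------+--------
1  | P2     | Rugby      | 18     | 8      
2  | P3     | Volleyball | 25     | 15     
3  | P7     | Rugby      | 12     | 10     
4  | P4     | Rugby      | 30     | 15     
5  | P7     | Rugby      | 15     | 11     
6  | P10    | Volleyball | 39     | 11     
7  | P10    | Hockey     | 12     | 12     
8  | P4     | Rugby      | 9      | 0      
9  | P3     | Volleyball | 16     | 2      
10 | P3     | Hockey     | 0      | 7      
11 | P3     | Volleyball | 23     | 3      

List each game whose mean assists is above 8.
SELECT game, AVG(assists)
FROM scores
GROUP BY game
HAVING AVG(assists) > 8

Result:
  Hockey: avg=9.50
  Rugby: avg=8.80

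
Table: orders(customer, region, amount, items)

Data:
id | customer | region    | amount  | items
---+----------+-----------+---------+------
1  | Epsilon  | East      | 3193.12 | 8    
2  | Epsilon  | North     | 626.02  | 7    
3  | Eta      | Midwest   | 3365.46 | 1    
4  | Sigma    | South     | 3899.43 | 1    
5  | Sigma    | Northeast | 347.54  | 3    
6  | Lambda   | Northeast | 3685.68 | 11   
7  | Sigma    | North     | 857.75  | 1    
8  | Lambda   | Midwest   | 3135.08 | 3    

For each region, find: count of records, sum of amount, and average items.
SELECT region,
       COUNT(*) as cnt,
       SUM(amount) as total_amount,
       AVG(items) as avg_items
FROM orders
GROUP BY region

Result:
  East: 1 records, 3193.12 total amount, 8.00 avg items
  Midwest: 2 records, 6500.54 total amount, 2.00 avg items
  North: 2 records, 1483.77 total amount, 4.00 avg items
  Northeast: 2 records, 4033.22 total amount, 7.00 avg items
  South: 1 records, 3899.43 total amount, 1.00 avg items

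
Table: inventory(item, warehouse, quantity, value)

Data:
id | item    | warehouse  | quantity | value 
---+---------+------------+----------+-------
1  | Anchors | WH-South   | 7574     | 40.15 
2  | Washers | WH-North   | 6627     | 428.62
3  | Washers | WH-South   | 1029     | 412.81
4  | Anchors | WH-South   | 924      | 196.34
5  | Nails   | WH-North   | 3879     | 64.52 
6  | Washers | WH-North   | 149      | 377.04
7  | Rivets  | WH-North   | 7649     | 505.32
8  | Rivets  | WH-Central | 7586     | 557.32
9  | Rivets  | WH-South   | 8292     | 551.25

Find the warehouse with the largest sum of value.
SELECT warehouse, SUM(value) as val
FROM inventory
GROUP BY warehouse
ORDER BY val DESC
LIMIT 1

Result: WH-North with sum(value) = 1375.50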